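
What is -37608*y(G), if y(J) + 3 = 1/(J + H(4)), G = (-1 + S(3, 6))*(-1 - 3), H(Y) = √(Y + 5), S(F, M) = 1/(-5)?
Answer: 1404032/13 ≈ 1.0800e+5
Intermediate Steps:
S(F, M) = -⅕ (S(F, M) = 1*(-⅕) = -⅕)
H(Y) = √(5 + Y)
G = 24/5 (G = (-1 - ⅕)*(-1 - 3) = -6/5*(-4) = 24/5 ≈ 4.8000)
y(J) = -3 + 1/(3 + J) (y(J) = -3 + 1/(J + √(5 + 4)) = -3 + 1/(J + √9) = -3 + 1/(J + 3) = -3 + 1/(3 + J))
-37608*y(G) = -37608*(-8 - 3*24/5)/(3 + 24/5) = -37608*(-8 - 72/5)/39/5 = -62680*(-112)/(13*5) = -37608*(-112/39) = 1404032/13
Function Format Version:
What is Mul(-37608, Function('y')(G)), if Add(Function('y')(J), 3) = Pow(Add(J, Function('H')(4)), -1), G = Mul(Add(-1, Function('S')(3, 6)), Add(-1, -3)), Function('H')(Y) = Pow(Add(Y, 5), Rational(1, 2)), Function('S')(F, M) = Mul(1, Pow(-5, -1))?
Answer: Rational(1404032, 13) ≈ 1.0800e+5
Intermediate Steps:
Function('S')(F, M) = Rational(-1, 5) (Function('S')(F, M) = Mul(1, Rational(-1, 5)) = Rational(-1, 5))
Function('H')(Y) = Pow(Add(5, Y), Rational(1, 2))
G = Rational(24, 5) (G = Mul(Add(-1, Rational(-1, 5)), Add(-1, -3)) = Mul(Rational(-6, 5), -4) = Rational(24, 5) ≈ 4.8000)
Function('y')(J) = Add(-3, Pow(Add(3, J), -1)) (Function('y')(J) = Add(-3, Pow(Add(J, Pow(Add(5, 4), Rational(1, 2))), -1)) = Add(-3, Pow(Add(J, Pow(9, Rational(1, 2))), -1)) = Add(-3, Pow(Add(J, 3), -1)) = Add(-3, Pow(Add(3, J), -1)))
Mul(-37608, Function('y')(G)) = Mul(-37608, Mul(Pow(Add(3, Rational(24, 5)), -1), Add(-8, Mul(-3, Rational(24, 5))))) = Mul(-37608, Mul(Pow(Rational(39, 5), -1), Add(-8, Rational(-72, 5)))) = Mul(-37608, Mul(Rational(5, 39), Rational(-112, 5))) = Mul(-37608, Rational(-112, 39)) = Rational(1404032, 13)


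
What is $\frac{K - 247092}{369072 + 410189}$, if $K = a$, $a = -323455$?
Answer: $- \frac{570547}{779261} \approx -0.73216$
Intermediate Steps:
$K = -323455$
$\frac{K - 247092}{369072 + 410189} = \frac{-323455 - 247092}{369072 + 410189} = - \frac{570547}{779261}$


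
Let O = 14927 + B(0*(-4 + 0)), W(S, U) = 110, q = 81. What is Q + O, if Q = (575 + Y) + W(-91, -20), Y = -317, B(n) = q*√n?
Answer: 15295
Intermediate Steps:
B(n) = 81*√n
Q = 368 (Q = (575 - 317) + 110 = 258 + 110 = 368)
O = 14927 (O = 14927 + 81*√(0*(-4 + 0)) = 14927 + 81*√(0*(-4)) = 14927 + 81*√0 = 14927 + 81*0 = 14927 + 0 = 14927)
Q + O = 368 + 14927 = 15295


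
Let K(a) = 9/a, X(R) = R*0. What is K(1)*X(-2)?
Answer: 0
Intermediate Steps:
X(R) = 0
K(1)*X(-2) = (9/1)*0 = (9*1)*0 = 9*0 = 0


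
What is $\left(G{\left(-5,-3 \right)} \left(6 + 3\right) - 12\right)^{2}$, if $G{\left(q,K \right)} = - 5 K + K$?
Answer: $9216$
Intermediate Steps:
$G{\left(q,K \right)} = - 4 K$
$\left(G{\left(-5,-3 \right)} \left(6 + 3\right) - 12\right)^{2} = \left(\left(-4\right) \left(-3\right) \left(6 + 3\right) - 12\right)^{2} = \left(12 \cdot 9 - 12\right)^{2} = \left(108 - 12\right)^{2} = 96^{2} = 9216$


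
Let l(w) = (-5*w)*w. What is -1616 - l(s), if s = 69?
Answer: 22189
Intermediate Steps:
l(w) = -5*w**2
-1616 - l(s) = -1616 - (-5)*69**2 = -1616 - (-5)*4761 = -1616 - 1*(-23805) = -1616 + 23805 = 22189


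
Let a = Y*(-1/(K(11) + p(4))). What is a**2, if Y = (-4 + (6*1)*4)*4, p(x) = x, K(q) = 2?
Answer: 1600/9 ≈ 177.78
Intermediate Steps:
Y = 80 (Y = (-4 + 6*4)*4 = (-4 + 24)*4 = 20*4 = 80)
a = -40/3 (a = 80*(-1/(2 + 4)) = 80*(-1/6) = -40/3 ≈ -13.333)
a**2 = (-40/3)**2 = 1600/9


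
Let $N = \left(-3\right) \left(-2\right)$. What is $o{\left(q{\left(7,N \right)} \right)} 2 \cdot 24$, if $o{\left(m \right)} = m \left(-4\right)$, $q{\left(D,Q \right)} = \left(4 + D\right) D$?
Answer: $-14784$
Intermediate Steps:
$N = 6$
$q{\left(D,Q \right)} = D \left(4 + D\right)$
$o{\left(m \right)} = - 4 m$
$o{\left(q{\left(7,N \right)} \right)} 2 \cdot 24 = - 4 \cdot 7 \left(4 + 7\right) 2 \cdot 24 = - 4 \cdot 7 \cdot 11 \cdot 48 = \left(-4\right) 77 \cdot 48 = \left(-308\right) 48 = -14784$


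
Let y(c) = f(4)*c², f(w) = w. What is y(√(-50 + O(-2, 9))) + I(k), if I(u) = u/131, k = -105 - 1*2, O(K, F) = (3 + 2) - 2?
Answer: -24735/131 ≈ -188.82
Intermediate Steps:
O(K, F) = 3 (O(K, F) = 5 - 2 = 3)
k = -107 (k = -105 - 2 = -107)
y(c) = 4*c²
I(u) = u/131 (I(u) = u*(1/131) = u/131)
y(√(-50 + O(-2, 9))) + I(k) = 4*(√(-50 + 3))² + (1/131)*(-107) = 4*(√(-47))² - 107/131 = 4*(I*√47)² - 107/131 = 4*(-47) - 107/131 = -188 - 107/131 = -24735/131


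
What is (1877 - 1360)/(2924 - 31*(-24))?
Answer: 517/3668 ≈ 0.14095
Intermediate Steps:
(1877 - 1360)/(2924 - 31*(-24)) = 517/(2924 + 744) = 517/3668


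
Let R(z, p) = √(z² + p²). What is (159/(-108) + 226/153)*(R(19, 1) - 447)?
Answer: -149/68 + √362/204 ≈ -2.0979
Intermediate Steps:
R(z, p) = √(p² + z²)
(159/(-108) + 226/153)*(R(19, 1) - 447) = (159/(-108) + 226/153)*(√(1² + 19²) - 447) = (159*(-1/108) + 226*(1/153))*(√(1 + 361) - 447) = (-53/36 + 226/153)*(√362 - 447) = (-447 + √362)/204 = -149/68 + √362/204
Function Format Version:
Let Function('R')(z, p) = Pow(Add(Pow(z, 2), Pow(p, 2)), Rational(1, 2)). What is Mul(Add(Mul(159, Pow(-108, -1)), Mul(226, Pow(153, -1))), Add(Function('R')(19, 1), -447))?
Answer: Add(Rational(-149, 68), Mul(Rational(1, 204), Pow(362, Rational(1, 2)))) ≈ -2.0979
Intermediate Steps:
Function('R')(z, p) = Pow(Add(Pow(p, 2), Pow(z, 2)), Rational(1, 2))
Mul(Add(Mul(159, Pow(-108, -1)), Mul(226, Pow(153, -1))), Add(Function('R')(19, 1), -447)) = Mul(Add(Mul(159, Pow(-108, -1)), Mul(226, Pow(153, -1))), Add(Pow(Add(Pow(1, 2), Pow(19, 2)), Rational(1, 2)), -447)) = Mul(Add(Mul(159, Rational(-1, 108)), Mul(226, Rational(1, 153))), Add(Pow(Add(1, 361), Rational(1, 2)), -447)) = Mul(Add(Rational(-53, 36), Rational(226, 153)), Add(Pow(362, Rational(1, 2)), -447)) = Mul(Rational(1, 204), Add(-447, Pow(362, Rational(1, 2)))) = Add(Rational(-149, 68), Mul(Rational(1, 204), Pow(362, Rational(1, 2))))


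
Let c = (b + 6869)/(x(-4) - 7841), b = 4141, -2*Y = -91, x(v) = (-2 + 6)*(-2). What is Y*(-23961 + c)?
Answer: -17115361809/15698 ≈ -1.0903e+6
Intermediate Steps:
x(v) = -8 (x(v) = 4*(-2) = -8)
Y = 91/2 (Y = -½*(-91) = 91/2 ≈ 45.500)
c = -11010/7849 (c = (4141 + 6869)/(-8 - 7841) = 11010/(-7849) = 11010*(-1/7849) = -11010/7849 ≈ -1.4027)
Y*(-23961 + c) = 91*(-23961 - 11010/7849)/2 = (91/2)*(-188080899/7849) = -17115361809/15698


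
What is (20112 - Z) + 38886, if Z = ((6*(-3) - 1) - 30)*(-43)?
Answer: 56891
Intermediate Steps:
Z = 2107 (Z = ((-18 - 1) - 30)*(-43) = (-19 - 30)*(-43) = -49*(-43) = 2107)
(20112 - Z) + 38886 = (20112 - 1*2107) + 38886 = (20112 - 2107) + 38886 = 18005 + 38886 = 56891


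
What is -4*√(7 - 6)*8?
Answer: -32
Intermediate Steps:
-4*√(7 - 6)*8 = -4*√1*8 = -4*1*8 = -4*8 = -32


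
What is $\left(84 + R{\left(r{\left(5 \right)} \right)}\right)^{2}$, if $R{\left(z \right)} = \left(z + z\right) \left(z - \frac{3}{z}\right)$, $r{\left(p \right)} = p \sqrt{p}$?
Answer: $107584$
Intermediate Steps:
$r{\left(p \right)} = p^{\frac{3}{2}}$
$R{\left(z \right)} = 2 z \left(z - \frac{3}{z}\right)$
$\left(84 + R{\left(r{\left(5 \right)} \right)}\right)^{2} = \left(84 - \left(6 - 2 \left(5^{\frac{3}{2}}\right)^{2}\right)\right)^{2} = \left(84 - \left(6 - 2 \left(5 \sqrt{5}\right)^{2}\right)\right)^{2} = \left(84 + \left(-6 + 2 \cdot 125\right)\right)^{2} = \left(84 + \left(-6 + 250\right)\right)^{2} = \left(84 + 244\right)^{2} = 328^{2} = 107584$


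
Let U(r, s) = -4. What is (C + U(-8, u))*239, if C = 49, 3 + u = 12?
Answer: 10755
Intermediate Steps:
u = 9 (u = -3 + 12 = 9)
(C + U(-8, u))*239 = (49 - 4)*239 = 45*239 = 10755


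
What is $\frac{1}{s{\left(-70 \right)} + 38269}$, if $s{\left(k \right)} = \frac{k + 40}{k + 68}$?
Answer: $\frac{1}{38284} \approx 2.6121 \cdot 10^{-5}$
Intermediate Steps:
$s{\left(k \right)} = \frac{40 + k}{68 + k}$
$\frac{1}{s{\left(-70 \right)} + 38269} = \frac{1}{\frac{40 - 70}{68 - 70} + 38269} = \frac{1}{\frac{1}{-2} \left(-30\right) + 38269} = \frac{1}{\left(- \frac{1}{2}\right) \left(-30\right) + 38269} = \frac{1}{15 + 38269} = \frac{1}{38284}$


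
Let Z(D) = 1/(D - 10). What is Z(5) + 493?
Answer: 2464/5 ≈ 492.80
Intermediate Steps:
Z(D) = 1/(-10 + D)
Z(5) + 493 = 1/(-10 + 5) + 493 = 1/(-5) + 493 = -⅕ + 493 = 2464/5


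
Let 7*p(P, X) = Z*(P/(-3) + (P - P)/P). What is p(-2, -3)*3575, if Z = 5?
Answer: 35750/21 ≈ 1702.4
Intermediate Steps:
p(P, X) = -5*P/21 (p(P, X) = (5*(P/(-3) + (P - P)/P))/7 = (5*(P*(-1/3) + 0/P))/7 = (5*(-P/3 + 0))/7 = (5*(-P/3))/7 = (-5*P/3)/7 = -5*P/21)
p(-2, -3)*3575 = -5/21*(-2)*3575 = (10/21)*3575 = 35750/21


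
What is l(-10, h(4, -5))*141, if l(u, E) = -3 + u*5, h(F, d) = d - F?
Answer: -7473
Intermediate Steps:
l(u, E) = -3 + 5*u
l(-10, h(4, -5))*141 = (-3 + 5*(-10))*141 = (-3 - 50)*141 = -53*141 = -7473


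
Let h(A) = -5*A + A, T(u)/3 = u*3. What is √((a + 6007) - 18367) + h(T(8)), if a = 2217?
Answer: -288 + 21*I*√23 ≈ -288.0 + 100.71*I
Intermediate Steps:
T(u) = 9*u (T(u) = 3*(u*3) = 3*(3*u) = 9*u)
h(A) = -4*A
√((a + 6007) - 18367) + h(T(8)) = √((2217 + 6007) - 18367) - 36*8 = √(8224 - 18367) - 4*72 = √(-10143) - 288 = 21*I*√23 - 288 = -288 + 21*I*√23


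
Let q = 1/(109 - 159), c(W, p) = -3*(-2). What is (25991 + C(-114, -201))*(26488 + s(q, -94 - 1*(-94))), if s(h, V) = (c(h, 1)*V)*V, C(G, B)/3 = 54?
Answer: 692740664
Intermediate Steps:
C(G, B) = 162 (C(G, B) = 3*54 = 162)
c(W, p) = 6
q = -1/50 (q = 1/(-50) = -1/50 ≈ -0.020000)
s(h, V) = 6*V**2 (s(h, V) = (6*V)*V = 6*V**2)
(25991 + C(-114, -201))*(26488 + s(q, -94 - 1*(-94))) = (25991 + 162)*(26488 + 6*(-94 - 1*(-94))**2) = 26153*(26488 + 6*(-94 + 94)**2) = 26153*(26488 + 6*0**2) = 26153*(26488 + 6*0) = 26153*(26488 + 0) = 26153*26488 = 692740664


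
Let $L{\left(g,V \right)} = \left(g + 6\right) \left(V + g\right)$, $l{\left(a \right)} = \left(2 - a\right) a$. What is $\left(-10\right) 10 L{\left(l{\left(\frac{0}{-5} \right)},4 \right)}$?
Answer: $-2400$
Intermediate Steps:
$l{\left(a \right)} = a \left(2 - a\right)$
$L{\left(g,V \right)} = \left(6 + g\right) \left(V + g\right)$
$\left(-10\right) 10 L{\left(l{\left(\frac{0}{-5} \right)},4 \right)} = \left(-10\right) 10 \left(\left(\frac{0}{-5} \left(2 - \frac{0}{-5}\right)\right)^{2} + 6 \cdot 4 + 6 \frac{0}{-5} \left(2 - \frac{0}{-5}\right) + 4 \frac{0}{-5} \left(2 - \frac{0}{-5}\right)\right) = - 100 \left(\left(0 \left(- \frac{1}{5}\right) \left(2 - 0 \left(- \frac{1}{5}\right)\right)\right)^{2} + 24 + 6 \cdot 0 \left(- \frac{1}{5}\right) \left(2 - 0 \left(- \frac{1}{5}\right)\right) + 4 \cdot 0 \left(- \frac{1}{5}\right) \left(2 - 0 \left(- \frac{1}{5}\right)\right)\right) = - 100 \left(\left(0 \left(2 - 0\right)\right)^{2} + 24 + 6 \cdot 0 \left(2 - 0\right) + 4 \cdot 0 \left(2 - 0\right)\right) = - 100 \left(\left(0 \left(2 + 0\right)\right)^{2} + 24 + 6 \cdot 0 \left(2 + 0\right) + 4 \cdot 0 \left(2 + 0\right)\right) = - 100 \left(\left(0 \cdot 2\right)^{2} + 24 + 6 \cdot 0 \cdot 2 + 4 \cdot 0 \cdot 2\right) = - 100 \left(0^{2} + 24 + 6 \cdot 0 + 4 \cdot 0\right) = - 100 \left(0 + 24 + 0 + 0\right) = \left(-100\right) 24 = -2400$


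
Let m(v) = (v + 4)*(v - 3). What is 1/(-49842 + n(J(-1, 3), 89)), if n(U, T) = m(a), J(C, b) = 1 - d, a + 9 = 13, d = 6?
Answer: -1/49834 ≈ -2.0067e-5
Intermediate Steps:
a = 4 (a = -9 + 13 = 4)
J(C, b) = -5 (J(C, b) = 1 - 1*6 = 1 - 6 = -5)
m(v) = (-3 + v)*(4 + v) (m(v) = (4 + v)*(-3 + v) = (-3 + v)*(4 + v))
n(U, T) = 8 (n(U, T) = -12 + 4 + 4² = -12 + 4 + 16 = 8)
1/(-49842 + n(J(-1, 3), 89)) = 1/(-49842 + 8) = 1/(-49834) = -1/49834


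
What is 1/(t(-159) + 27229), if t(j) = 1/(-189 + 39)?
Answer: 150/4084349 ≈ 3.6726e-5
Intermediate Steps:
t(j) = -1/150 (t(j) = 1/(-150) = -1/150)
1/(t(-159) + 27229) = 1/(-1/150 + 27229) = 1/(4084349/150) = 150/4084349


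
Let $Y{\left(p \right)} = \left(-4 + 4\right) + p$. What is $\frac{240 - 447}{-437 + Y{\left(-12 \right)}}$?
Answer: $\frac{207}{449} \approx 0.46102$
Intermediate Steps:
$Y{\left(p \right)} = p$ ($Y{\left(p \right)} = 0 + p = p$)
$\frac{240 - 447}{-437 + Y{\left(-12 \right)}} = \frac{240 - 447}{-437 - 12} = - \frac{207}{-449} = \left(-207\right) \left(- \frac{1}{449}\right) = \frac{207}{449}$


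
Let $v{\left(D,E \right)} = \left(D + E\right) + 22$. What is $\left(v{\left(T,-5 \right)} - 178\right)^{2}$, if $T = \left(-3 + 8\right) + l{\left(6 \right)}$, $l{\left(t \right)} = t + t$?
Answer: $20736$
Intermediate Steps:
$l{\left(t \right)} = 2 t$
$T = 17$ ($T = \left(-3 + 8\right) + 2 \cdot 6 = 5 + 12 = 17$)
$v{\left(D,E \right)} = 22 + D + E$
$\left(v{\left(T,-5 \right)} - 178\right)^{2} = \left(\left(22 + 17 - 5\right) - 178\right)^{2} = \left(34 - 178\right)^{2} = \left(-144\right)^{2} = 20736$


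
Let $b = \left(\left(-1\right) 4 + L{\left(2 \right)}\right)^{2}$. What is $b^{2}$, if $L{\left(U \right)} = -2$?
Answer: $1296$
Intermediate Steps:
$b = 36$ ($b = \left(\left(-1\right) 4 - 2\right)^{2} = \left(-4 - 2\right)^{2} = \left(-6\right)^{2} = 36$)
$b^{2} = 36^{2} = 1296$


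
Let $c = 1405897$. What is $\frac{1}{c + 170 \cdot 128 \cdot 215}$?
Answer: $\frac{1}{6084297} \approx 1.6436 \cdot 10^{-7}$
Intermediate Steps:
$\frac{1}{c + 170 \cdot 128 \cdot 215} = \frac{1}{1405897 + 170 \cdot 128 \cdot 215} = \frac{1}{1405897 + 21760 \cdot 215} = \frac{1}{1405897 + 4678400} = \frac{1}{6084297}$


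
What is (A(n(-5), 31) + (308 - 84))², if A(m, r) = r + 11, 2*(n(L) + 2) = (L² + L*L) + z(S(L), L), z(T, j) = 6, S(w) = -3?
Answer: 70756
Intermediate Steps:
n(L) = 1 + L² (n(L) = -2 + ((L² + L*L) + 6)/2 = -2 + ((L² + L²) + 6)/2 = -2 + (2*L² + 6)/2 = -2 + (6 + 2*L²)/2 = -2 + (3 + L²) = 1 + L²)
A(m, r) = 11 + r
(A(n(-5), 31) + (308 - 84))² = ((11 + 31) + (308 - 84))² = (42 + 224)² = 266² = 70756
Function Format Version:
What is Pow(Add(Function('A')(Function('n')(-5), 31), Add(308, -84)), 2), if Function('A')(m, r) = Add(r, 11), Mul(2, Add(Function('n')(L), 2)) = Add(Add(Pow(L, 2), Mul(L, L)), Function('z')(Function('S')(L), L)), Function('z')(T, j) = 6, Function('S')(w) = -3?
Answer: 70756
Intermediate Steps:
Function('n')(L) = Add(1, Pow(L, 2)) (Function('n')(L) = Add(-2, Mul(Rational(1, 2), Add(Add(Pow(L, 2), Mul(L, L)), 6))) = Add(-2, Mul(Rational(1, 2), Add(Add(Pow(L, 2), Pow(L, 2)), 6))) = Add(-2, Mul(Rational(1, 2), Add(Mul(2, Pow(L, 2)), 6))) = Add(-2, Mul(Rational(1, 2), Add(6, Mul(2, Pow(L, 2))))) = Add(-2, Add(3, Pow(L, 2))) = Add(1, Pow(L, 2)))
Function('A')(m, r) = Add(11, r)
Pow(Add(Function('A')(Function('n')(-5), 31), Add(308, -84)), 2) = Pow(Add(Add(11, 31), Add(308, -84)), 2) = Pow(Add(42, 224), 2) = Pow(266, 2) = 70756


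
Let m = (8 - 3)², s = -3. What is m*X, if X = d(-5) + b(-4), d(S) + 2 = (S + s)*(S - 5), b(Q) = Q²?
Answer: 2350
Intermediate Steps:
d(S) = -2 + (-5 + S)*(-3 + S) (d(S) = -2 + (S - 3)*(S - 5) = -2 + (-3 + S)*(-5 + S) = -2 + (-5 + S)*(-3 + S))
m = 25 (m = 5² = 25)
X = 94 (X = (13 + (-5)² - 8*(-5)) + (-4)² = (13 + 25 + 40) + 16 = 78 + 16 = 94)
m*X = 25*94 = 2350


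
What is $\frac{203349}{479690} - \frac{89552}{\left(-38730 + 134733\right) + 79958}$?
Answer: $- \frac{7175705491}{84406732090} \approx -0.085013$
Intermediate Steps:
$\frac{203349}{479690} - \frac{89552}{\left(-38730 + 134733\right) + 79958} = 203349 \cdot \frac{1}{479690} - \frac{89552}{96003 + 79958} = \frac{203349}{479690} - \frac{89552}{175961} = - \frac{7175705491}{84406732090}$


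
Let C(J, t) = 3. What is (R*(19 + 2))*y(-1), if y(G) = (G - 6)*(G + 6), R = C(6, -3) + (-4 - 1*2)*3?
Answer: 11025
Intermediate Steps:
R = -15 (R = 3 + (-4 - 1*2)*3 = 3 + (-4 - 2)*3 = 3 - 6*3 = 3 - 18 = -15)
y(G) = (-6 + G)*(6 + G)
(R*(19 + 2))*y(-1) = (-15*(19 + 2))*(-36 + (-1)²) = (-15*21)*(-36 + 1) = -315*(-35) = 11025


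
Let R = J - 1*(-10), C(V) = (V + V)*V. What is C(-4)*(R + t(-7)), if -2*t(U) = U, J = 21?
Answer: 1104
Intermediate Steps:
t(U) = -U/2
C(V) = 2*V² (C(V) = (2*V)*V = 2*V²)
R = 31 (R = 21 - 1*(-10) = 21 + 10 = 31)
C(-4)*(R + t(-7)) = (2*(-4)²)*(31 - ½*(-7)) = (2*16)*(31 + 7/2) = 32*(69/2) = 1104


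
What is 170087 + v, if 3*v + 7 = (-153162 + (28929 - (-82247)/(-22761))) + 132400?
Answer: 11799698134/68283 ≈ 1.7281e+5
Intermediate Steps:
v = 185647513/68283 (v = -7/3 + ((-153162 + (28929 - (-82247)/(-22761))) + 132400)/3 = -7/3 + ((-153162 + (28929 - (-82247)*(-1)/22761)) + 132400)/3 = -7/3 + ((-153162 + (28929 - 1*82247/22761)) + 132400)/3 = -7/3 + ((-153162 + (28929 - 82247/22761)) + 132400)/3 = -7/3 + ((-153162 + 658370722/22761) + 132400)/3 = -7/3 + (-2827749560/22761 + 132400)/3 = -7/3 + (1/3)*(185806840/22761) = -7/3 + 185806840/68283 = 185647513/68283 ≈ 2718.8)
170087 + v = 170087 + 185647513/68283 = 11799698134/68283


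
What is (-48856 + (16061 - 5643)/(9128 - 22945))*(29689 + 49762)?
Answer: -53633697080270/13817 ≈ -3.8817e+9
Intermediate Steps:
(-48856 + (16061 - 5643)/(9128 - 22945))*(29689 + 49762) = (-48856 + 10418/(-13817))*79451 = (-48856 + 10418*(-1/13817))*79451 = (-48856 - 10418/13817)*79451 = -675053770/13817*79451 = -53633697080270/13817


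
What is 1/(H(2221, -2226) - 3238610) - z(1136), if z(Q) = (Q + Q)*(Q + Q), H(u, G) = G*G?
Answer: -8860370028543/1716466 ≈ -5.1620e+6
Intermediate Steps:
H(u, G) = G²
z(Q) = 4*Q² (z(Q) = (2*Q)*(2*Q) = 4*Q²)
1/(H(2221, -2226) - 3238610) - z(1136) = 1/((-2226)² - 3238610) - 4*1136² = 1/(4955076 - 3238610) - 4*1290496 = 1/1716466 - 1*5161984 = 1/1716466 - 5161984 = -8860370028543/1716466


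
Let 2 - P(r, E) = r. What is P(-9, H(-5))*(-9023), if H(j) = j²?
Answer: -99253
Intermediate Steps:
P(r, E) = 2 - r
P(-9, H(-5))*(-9023) = (2 - 1*(-9))*(-9023) = (2 + 9)*(-9023) = 11*(-9023) = -99253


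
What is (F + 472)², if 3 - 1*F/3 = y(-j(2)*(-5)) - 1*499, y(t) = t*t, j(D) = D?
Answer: 2815684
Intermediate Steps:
y(t) = t²
F = 1206 (F = 9 - 3*((-1*2*(-5))² - 1*499) = 9 - 3*((-2*(-5))² - 499) = 9 - 3*(10² - 499) = 9 - 3*(100 - 499) = 9 - 3*(-399) = 9 + 1197 = 1206)
(F + 472)² = (1206 + 472)² = 1678² = 2815684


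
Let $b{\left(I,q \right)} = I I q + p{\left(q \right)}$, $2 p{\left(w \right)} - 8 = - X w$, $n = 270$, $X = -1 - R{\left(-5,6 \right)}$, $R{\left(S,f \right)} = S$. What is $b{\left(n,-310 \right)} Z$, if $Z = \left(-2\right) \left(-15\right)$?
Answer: $-677951280$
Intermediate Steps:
$X = 4$ ($X = -1 - -5 = -1 + 5 = 4$)
$Z = 30$
$p{\left(w \right)} = 4 - 2 w$ ($p{\left(w \right)} = 4 + \frac{\left(-1\right) 4 w}{2} = 4 + \frac{\left(-4\right) w}{2} = 4 - 2 w$)
$b{\left(I,q \right)} = 4 - 2 q + q I^{2}$ ($b{\left(I,q \right)} = I I q - \left(-4 + 2 q\right) = I^{2} q - \left(-4 + 2 q\right) = q I^{2} - \left(-4 + 2 q\right) = 4 - 2 q + q I^{2}$)
$b{\left(n,-310 \right)} Z = \left(4 - -620 - 310 \cdot 270^{2}\right) 30 = \left(4 + 620 - 22599000\right) 30 = \left(-22598376\right) 30 = -677951280$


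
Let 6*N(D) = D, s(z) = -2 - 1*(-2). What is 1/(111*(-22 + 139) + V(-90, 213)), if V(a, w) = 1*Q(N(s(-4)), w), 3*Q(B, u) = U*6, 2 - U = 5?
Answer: 1/12981 ≈ 7.7036e-5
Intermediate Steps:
U = -3 (U = 2 - 1*5 = 2 - 5 = -3)
s(z) = 0 (s(z) = -2 + 2 = 0)
N(D) = D/6
Q(B, u) = -6 (Q(B, u) = (-3*6)/3 = (⅓)*(-18) = -6)
V(a, w) = -6 (V(a, w) = 1*(-6) = -6)
1/(111*(-22 + 139) + V(-90, 213)) = 1/(111*(-22 + 139) - 6) = 1/(111*117 - 6) = 1/(12987 - 6) = 1/12981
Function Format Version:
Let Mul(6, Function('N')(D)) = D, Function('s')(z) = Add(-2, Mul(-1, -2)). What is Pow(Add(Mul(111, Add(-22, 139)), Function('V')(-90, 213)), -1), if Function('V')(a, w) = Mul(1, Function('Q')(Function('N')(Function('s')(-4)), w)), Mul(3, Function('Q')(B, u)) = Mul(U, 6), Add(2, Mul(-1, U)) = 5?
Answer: Rational(1, 12981) ≈ 7.7036e-5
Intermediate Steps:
U = -3 (U = Add(2, Mul(-1, 5)) = Add(2, -5) = -3)
Function('s')(z) = 0 (Function('s')(z) = Add(-2, 2) = 0)
Function('N')(D) = Mul(Rational(1, 6), D)
Function('Q')(B, u) = -6 (Function('Q')(B, u) = Mul(Rational(1, 3), Mul(-3, 6)) = Mul(Rational(1, 3), -18) = -6)
Function('V')(a, w) = -6 (Function('V')(a, w) = Mul(1, -6) = -6)
Pow(Add(Mul(111, Add(-22, 139)), Function('V')(-90, 213)), -1) = Pow(Add(Mul(111, Add(-22, 139)), -6), -1) = Pow(Add(Mul(111, 117), -6), -1) = Pow(Add(12987, -6), -1) = Pow(12981, -1) = Rational(1, 12981)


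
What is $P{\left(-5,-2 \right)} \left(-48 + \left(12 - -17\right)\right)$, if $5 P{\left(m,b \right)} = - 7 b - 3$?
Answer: $- \frac{209}{5} \approx -41.8$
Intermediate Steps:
$P{\left(m,b \right)} = - \frac{3}{5} - \frac{7 b}{5}$ ($P{\left(m,b \right)} = \frac{- 7 b - 3}{5} = \frac{-3 - 7 b}{5} = - \frac{3}{5} - \frac{7 b}{5}$)
$P{\left(-5,-2 \right)} \left(-48 + \left(12 - -17\right)\right) = \left(- \frac{3}{5} - - \frac{14}{5}\right) \left(-48 + \left(12 - -17\right)\right) = \left(- \frac{3}{5} + \frac{14}{5}\right) \left(-48 + \left(12 + 17\right)\right) = \frac{11 \left(-48 + 29\right)}{5} = \frac{11}{5} \left(-19\right) = - \frac{209}{5}$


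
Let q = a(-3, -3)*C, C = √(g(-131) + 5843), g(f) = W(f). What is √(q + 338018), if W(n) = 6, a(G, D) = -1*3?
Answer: √(338018 - 3*√5849) ≈ 581.20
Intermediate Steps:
a(G, D) = -3
g(f) = 6
C = √5849 (C = √(6 + 5843) = √5849 ≈ 76.479)
q = -3*√5849 ≈ -229.44
√(q + 338018) = √(-3*√5849 + 338018) = √(338018 - 3*√5849)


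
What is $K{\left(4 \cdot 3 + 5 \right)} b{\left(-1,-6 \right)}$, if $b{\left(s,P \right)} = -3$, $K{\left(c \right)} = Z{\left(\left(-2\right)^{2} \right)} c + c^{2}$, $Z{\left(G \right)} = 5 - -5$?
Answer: $-1377$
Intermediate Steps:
$Z{\left(G \right)} = 10$ ($Z{\left(G \right)} = 5 + 5 = 10$)
$K{\left(c \right)} = c^{2} + 10 c$ ($K{\left(c \right)} = 10 c + c^{2} = c^{2} + 10 c$)
$K{\left(4 \cdot 3 + 5 \right)} b{\left(-1,-6 \right)} = \left(4 \cdot 3 + 5\right) \left(10 + \left(4 \cdot 3 + 5\right)\right) \left(-3\right) = \left(12 + 5\right) \left(10 + \left(12 + 5\right)\right) \left(-3\right) = 17 \left(10 + 17\right) \left(-3\right) = 17 \cdot 27 \left(-3\right) = 459 \left(-3\right) = -1377$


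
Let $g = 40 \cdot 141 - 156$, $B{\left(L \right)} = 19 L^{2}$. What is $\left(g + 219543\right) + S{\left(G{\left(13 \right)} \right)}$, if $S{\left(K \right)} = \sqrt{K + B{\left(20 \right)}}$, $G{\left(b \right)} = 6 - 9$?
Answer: $225027 + \sqrt{7597} \approx 2.2511 \cdot 10^{5}$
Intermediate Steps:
$G{\left(b \right)} = -3$
$g = 5484$ ($g = 5640 - 156 = 5484$)
$S{\left(K \right)} = \sqrt{7600 + K}$ ($S{\left(K \right)} = \sqrt{K + 19 \cdot 20^{2}} = \sqrt{K + 19 \cdot 400} = \sqrt{K + 7600} = \sqrt{7600 + K}$)
$\left(g + 219543\right) + S{\left(G{\left(13 \right)} \right)} = \left(5484 + 219543\right) + \sqrt{7600 - 3} = 225027 + \sqrt{7597}$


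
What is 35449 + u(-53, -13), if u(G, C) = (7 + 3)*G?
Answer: 34919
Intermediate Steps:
u(G, C) = 10*G
35449 + u(-53, -13) = 35449 + 10*(-53) = 35449 - 530 = 34919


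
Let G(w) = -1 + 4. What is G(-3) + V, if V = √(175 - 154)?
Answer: 3 + √21 ≈ 7.5826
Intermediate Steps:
V = √21 ≈ 4.5826
G(w) = 3
G(-3) + V = 3 + √21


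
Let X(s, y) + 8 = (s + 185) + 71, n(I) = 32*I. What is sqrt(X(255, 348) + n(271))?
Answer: 5*sqrt(367) ≈ 95.786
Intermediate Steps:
X(s, y) = 248 + s (X(s, y) = -8 + ((s + 185) + 71) = -8 + ((185 + s) + 71) = -8 + (256 + s) = 248 + s)
sqrt(X(255, 348) + n(271)) = sqrt((248 + 255) + 32*271) = sqrt(503 + 8672) = sqrt(9175) = 5*sqrt(367)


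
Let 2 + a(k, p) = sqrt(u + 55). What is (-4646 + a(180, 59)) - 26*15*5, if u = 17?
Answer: -6598 + 6*sqrt(2) ≈ -6589.5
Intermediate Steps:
a(k, p) = -2 + 6*sqrt(2) (a(k, p) = -2 + sqrt(17 + 55) = -2 + sqrt(72) = -2 + 6*sqrt(2))
(-4646 + a(180, 59)) - 26*15*5 = (-4646 + (-2 + 6*sqrt(2))) - 26*15*5 = (-4648 + 6*sqrt(2)) - 390*5 = (-4648 + 6*sqrt(2)) - 1950 = -6598 + 6*sqrt(2)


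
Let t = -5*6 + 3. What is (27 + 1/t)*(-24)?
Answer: -5824/9 ≈ -647.11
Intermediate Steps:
t = -27 (t = -30 + 3 = -27)
(27 + 1/t)*(-24) = (27 + 1/(-27))*(-24) = (27 - 1/27)*(-24) = (728/27)*(-24) = -5824/9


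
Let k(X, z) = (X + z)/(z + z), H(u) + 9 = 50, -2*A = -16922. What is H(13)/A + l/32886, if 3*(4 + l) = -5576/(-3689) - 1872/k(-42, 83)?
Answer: -9230233573/128047056417 ≈ -0.072085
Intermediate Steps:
A = 8461 (A = -1/2*(-16922) = 8461)
H(u) = 41 (H(u) = -9 + 50 = 41)
k(X, z) = (X + z)/(2*z) (k(X, z) = (X + z)/((2*z)) = (X + z)*(1/(2*z)) = (X + z)/(2*z))
l = -67526500/26691 (l = -4 + (-5576/(-3689) - 1872*166/(-42 + 83))/3 = -4 + (-5576*(-1/3689) - 1872/((1/2)*(1/83)*41))/3 = -4 + (328/217 - 1872/41/166)/3 = -4 + (328/217 - 1872*166/41)/3 = -4 + (328/217 - 310752/41)/3 = -4 + (1/3)*(-67419736/8897) = -4 - 67419736/26691 = -67526500/26691 ≈ -2529.9)
H(13)/A + l/32886 = 41/8461 - 67526500/26691/32886 = 41*(1/8461) - 67526500/26691*1/32886 = 41/8461 - 1164250/15133797 = -9230233573/128047056417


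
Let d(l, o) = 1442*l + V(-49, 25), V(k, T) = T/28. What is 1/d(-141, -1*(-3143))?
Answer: -28/5692991 ≈ -4.9183e-6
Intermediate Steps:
V(k, T) = T/28 (V(k, T) = T*(1/28) = T/28)
d(l, o) = 25/28 + 1442*l (d(l, o) = 1442*l + (1/28)*25 = 1442*l + 25/28 = 25/28 + 1442*l)
1/d(-141, -1*(-3143)) = 1/(25/28 + 1442*(-141)) = 1/(25/28 - 203322) = 1/(-5692991/28) = -28/5692991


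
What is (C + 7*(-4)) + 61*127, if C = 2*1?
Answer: 7721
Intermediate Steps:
C = 2
(C + 7*(-4)) + 61*127 = (2 + 7*(-4)) + 61*127 = (2 - 28) + 7747 = -26 + 7747 = 7721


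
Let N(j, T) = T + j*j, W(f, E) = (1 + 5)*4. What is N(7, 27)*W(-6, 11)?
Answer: 1824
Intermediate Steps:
W(f, E) = 24 (W(f, E) = 6*4 = 24)
N(j, T) = T + j**2
N(7, 27)*W(-6, 11) = (27 + 7**2)*24 = (27 + 49)*24 = 76*24 = 1824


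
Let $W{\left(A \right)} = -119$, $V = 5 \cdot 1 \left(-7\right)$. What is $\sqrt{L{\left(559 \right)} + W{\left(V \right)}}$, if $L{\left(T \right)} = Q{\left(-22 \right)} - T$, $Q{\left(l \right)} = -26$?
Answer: $8 i \sqrt{11} \approx 26.533 i$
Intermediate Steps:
$V = -35$ ($V = 5 \left(-7\right) = -35$)
$L{\left(T \right)} = -26 - T$
$\sqrt{L{\left(559 \right)} + W{\left(V \right)}} = \sqrt{\left(-26 - 559\right) - 119} = \sqrt{-585 - 119} = \sqrt{-704} = 8 i \sqrt{11}$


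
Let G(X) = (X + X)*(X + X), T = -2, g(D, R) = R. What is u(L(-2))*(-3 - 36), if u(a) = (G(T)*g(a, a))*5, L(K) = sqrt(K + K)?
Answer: -6240*I ≈ -6240.0*I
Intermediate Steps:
G(X) = 4*X**2 (G(X) = (2*X)*(2*X) = 4*X**2)
L(K) = sqrt(2)*sqrt(K) (L(K) = sqrt(2*K) = sqrt(2)*sqrt(K))
u(a) = 80*a (u(a) = ((4*(-2)**2)*a)*5 = ((4*4)*a)*5 = (16*a)*5 = 80*a)
u(L(-2))*(-3 - 36) = (80*(sqrt(2)*sqrt(-2)))*(-3 - 36) = (80*(sqrt(2)*(I*sqrt(2))))*(-39) = (80*(2*I))*(-39) = (160*I)*(-39) = -6240*I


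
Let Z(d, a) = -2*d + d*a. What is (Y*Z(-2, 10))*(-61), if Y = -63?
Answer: -61488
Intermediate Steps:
Z(d, a) = -2*d + a*d
(Y*Z(-2, 10))*(-61) = -(-126)*(-2 + 10)*(-61) = -(-126)*8*(-61) = -63*(-16)*(-61) = 1008*(-61) = -61488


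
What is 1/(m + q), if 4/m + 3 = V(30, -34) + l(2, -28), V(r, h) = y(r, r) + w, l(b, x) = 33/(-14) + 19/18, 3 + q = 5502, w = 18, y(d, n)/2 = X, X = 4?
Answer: 1367/7517385 ≈ 0.00018185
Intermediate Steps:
y(d, n) = 8 (y(d, n) = 2*4 = 8)
q = 5499 (q = -3 + 5502 = 5499)
l(b, x) = -82/63 (l(b, x) = 33*(-1/14) + 19*(1/18) = -33/14 + 19/18 = -82/63)
V(r, h) = 26 (V(r, h) = 8 + 18 = 26)
m = 252/1367 (m = 4/(-3 + (26 - 82/63)) = 4/(-3 + 1556/63) = 4/(1367/63) = 4*(63/1367) = 252/1367 ≈ 0.18435)
1/(m + q) = 1/(252/1367 + 5499) = 1/(7517385/1367) = 1367/7517385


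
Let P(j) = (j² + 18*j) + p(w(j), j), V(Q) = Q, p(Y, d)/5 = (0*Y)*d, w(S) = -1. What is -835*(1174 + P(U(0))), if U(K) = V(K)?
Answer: -980290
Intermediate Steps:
p(Y, d) = 0 (p(Y, d) = 5*((0*Y)*d) = 5*(0*d) = 5*0 = 0)
U(K) = K
P(j) = j² + 18*j (P(j) = (j² + 18*j) + 0 = j² + 18*j)
-835*(1174 + P(U(0))) = -835*(1174 + 0*(18 + 0)) = -835*(1174 + 0*18) = -835*(1174 + 0) = -835*1174 = -980290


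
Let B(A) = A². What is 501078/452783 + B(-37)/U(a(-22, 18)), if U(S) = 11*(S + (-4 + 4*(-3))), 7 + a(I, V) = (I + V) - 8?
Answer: -426944897/174321455 ≈ -2.4492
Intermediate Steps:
a(I, V) = -15 + I + V (a(I, V) = -7 + ((I + V) - 8) = -7 + (-8 + I + V) = -15 + I + V)
U(S) = -176 + 11*S (U(S) = 11*(S + (-4 - 12)) = 11*(S - 16) = 11*(-16 + S) = -176 + 11*S)
501078/452783 + B(-37)/U(a(-22, 18)) = 501078/452783 + (-37)²/(-176 + 11*(-15 - 22 + 18)) = 501078*(1/452783) + 1369/(-176 + 11*(-19)) = 501078/452783 + 1369/(-176 - 209) = 501078/452783 + 1369/(-385) = 501078/452783 + 1369*(-1/385) = 501078/452783 - 1369/385 = -426944897/174321455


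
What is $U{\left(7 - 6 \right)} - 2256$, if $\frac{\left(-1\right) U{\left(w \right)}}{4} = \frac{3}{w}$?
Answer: $-2268$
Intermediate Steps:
$U{\left(w \right)} = - \frac{12}{w}$ ($U{\left(w \right)} = - 4 \frac{3}{w} = - \frac{12}{w}$)
$U{\left(7 - 6 \right)} - 2256 = - \frac{12}{7 - 6} - 2256 = - \frac{12}{1} - 2256 = \left(-12\right) 1 - 2256 = -12 - 2256 = -2268$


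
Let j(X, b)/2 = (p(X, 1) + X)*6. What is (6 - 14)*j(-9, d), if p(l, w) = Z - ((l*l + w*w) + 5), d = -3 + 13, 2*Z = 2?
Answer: 9120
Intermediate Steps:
Z = 1 (Z = (½)*2 = 1)
d = 10
p(l, w) = -4 - l² - w² (p(l, w) = 1 - ((l*l + w*w) + 5) = 1 - ((l² + w²) + 5) = 1 - (5 + l² + w²) = 1 + (-5 - l² - w²) = -4 - l² - w²)
j(X, b) = -60 - 12*X² + 12*X (j(X, b) = 2*(((-4 - X² - 1*1²) + X)*6) = 2*(((-4 - X² - 1*1) + X)*6) = 2*(((-4 - X² - 1) + X)*6) = 2*(((-5 - X²) + X)*6) = 2*((-5 + X - X²)*6) = 2*(-30 - 6*X² + 6*X) = -60 - 12*X² + 12*X)
(6 - 14)*j(-9, d) = (6 - 14)*(-60 - 12*(-9)² + 12*(-9)) = -8*(-60 - 12*81 - 108) = -8*(-60 - 972 - 108) = -8*(-1140) = 9120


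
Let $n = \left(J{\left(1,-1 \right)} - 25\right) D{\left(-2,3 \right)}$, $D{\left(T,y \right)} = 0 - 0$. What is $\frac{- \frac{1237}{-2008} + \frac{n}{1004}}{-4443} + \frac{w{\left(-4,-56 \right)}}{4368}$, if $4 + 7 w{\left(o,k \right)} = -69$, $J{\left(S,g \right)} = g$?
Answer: $- \frac{9570767}{3788682352} \approx -0.0025261$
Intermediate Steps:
$D{\left(T,y \right)} = 0$ ($D{\left(T,y \right)} = 0 + 0 = 0$)
$w{\left(o,k \right)} = - \frac{73}{7}$ ($w{\left(o,k \right)} = - \frac{4}{7} + \frac{1}{7} \left(-69\right) = - \frac{4}{7} - \frac{69}{7} = - \frac{73}{7}$)
$n = 0$ ($n = \left(-1 - 25\right) 0 = \left(-26\right) 0 = 0$)
$\frac{- \frac{1237}{-2008} + \frac{n}{1004}}{-4443} + \frac{w{\left(-4,-56 \right)}}{4368} = \frac{- \frac{1237}{-2008} + \frac{0}{1004}}{-4443} - \frac{73}{7 \cdot 4368} = \left(\left(-1237\right) \left(- \frac{1}{2008}\right) + 0 \cdot \frac{1}{1004}\right) \left(- \frac{1}{4443}\right) - \frac{73}{30576} = \left(\frac{1237}{2008} + 0\right) \left(- \frac{1}{4443}\right) - \frac{73}{30576} = \frac{1237}{2008} \left(- \frac{1}{4443}\right) - \frac{73}{30576} = - \frac{1237}{8921544} - \frac{73}{30576} = - \frac{9570767}{3788682352}$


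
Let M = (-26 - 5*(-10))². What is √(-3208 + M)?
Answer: 2*I*√658 ≈ 51.303*I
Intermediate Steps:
M = 576 (M = (-26 + 50)² = 24² = 576)
√(-3208 + M) = √(-3208 + 576) = √(-2632) = 2*I*√658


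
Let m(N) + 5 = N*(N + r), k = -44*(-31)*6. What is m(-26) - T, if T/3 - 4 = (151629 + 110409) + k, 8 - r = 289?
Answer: -802701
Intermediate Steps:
r = -281 (r = 8 - 1*289 = 8 - 289 = -281)
k = 8184 (k = 1364*6 = 8184)
m(N) = -5 + N*(-281 + N) (m(N) = -5 + N*(N - 281) = -5 + N*(-281 + N))
T = 810678 (T = 12 + 3*((151629 + 110409) + 8184) = 12 + 3*(262038 + 8184) = 12 + 3*270222 = 12 + 810666 = 810678)
m(-26) - T = (-5 + (-26)**2 - 281*(-26)) - 1*810678 = (-5 + 676 + 7306) - 810678 = 7977 - 810678 = -802701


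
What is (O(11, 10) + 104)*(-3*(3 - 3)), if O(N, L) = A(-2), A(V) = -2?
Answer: 0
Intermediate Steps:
O(N, L) = -2
(O(11, 10) + 104)*(-3*(3 - 3)) = (-2 + 104)*(-3*(3 - 3)) = 102*(-3*0) = 102*0 = 0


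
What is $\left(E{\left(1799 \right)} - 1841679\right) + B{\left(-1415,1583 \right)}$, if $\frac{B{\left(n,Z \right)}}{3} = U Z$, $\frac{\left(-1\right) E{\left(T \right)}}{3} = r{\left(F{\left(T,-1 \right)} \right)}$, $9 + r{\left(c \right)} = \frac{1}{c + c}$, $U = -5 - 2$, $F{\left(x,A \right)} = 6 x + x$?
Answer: $- \frac{47221105473}{25186} \approx -1.8749 \cdot 10^{6}$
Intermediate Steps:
$F{\left(x,A \right)} = 7 x$
$U = -7$
$r{\left(c \right)} = -9 + \frac{1}{2 c}$ ($r{\left(c \right)} = -9 + \frac{1}{c + c} = -9 + \frac{1}{2 c}$)
$E{\left(T \right)} = 27 - \frac{3}{14 T}$ ($E{\left(T \right)} = - 3 \left(-9 + \frac{1}{2 \cdot 7 T}\right) = - 3 \left(-9 + \frac{\frac{1}{7} \frac{1}{T}}{2}\right) = - 3 \left(-9 + \frac{1}{14 T}\right) = 27 - \frac{3}{14 T}$)
$B{\left(n,Z \right)} = - 21 Z$ ($B{\left(n,Z \right)} = 3 \left(- 7 Z\right) = - 21 Z$)
$\left(E{\left(1799 \right)} - 1841679\right) + B{\left(-1415,1583 \right)} = \left(\left(27 - \frac{3}{14 \cdot 1799}\right) - 1841679\right) - 33243 = \left(\left(27 - \frac{3}{25186}\right) - 1841679\right) - 33243 = \left(\frac{680019}{25186} - 1841679\right) - 33243 = - \frac{46383847275}{25186} - 33243 = - \frac{47221105473}{25186}$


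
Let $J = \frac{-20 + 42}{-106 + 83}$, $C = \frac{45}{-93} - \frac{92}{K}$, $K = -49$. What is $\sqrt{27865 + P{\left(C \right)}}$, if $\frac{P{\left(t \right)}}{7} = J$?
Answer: $\frac{\sqrt{14737043}}{23} \approx 166.91$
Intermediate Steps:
$C = \frac{2117}{1519}$ ($C = \frac{45}{-93} - \frac{92}{-49} = 45 \left(- \frac{1}{93}\right) - - \frac{92}{49} = - \frac{15}{31} + \frac{92}{49} = \frac{2117}{1519} \approx 1.3937$)
$J = - \frac{22}{23}$ ($J = \frac{22}{-23} = 22 \left(- \frac{1}{23}\right) = - \frac{22}{23} \approx -0.95652$)
$P{\left(t \right)} = - \frac{154}{23}$ ($P{\left(t \right)} = 7 \left(- \frac{22}{23}\right) = - \frac{154}{23}$)
$\sqrt{27865 + P{\left(C \right)}} = \sqrt{27865 - \frac{154}{23}} = \sqrt{\frac{640741}{23}} = \frac{\sqrt{14737043}}{23}$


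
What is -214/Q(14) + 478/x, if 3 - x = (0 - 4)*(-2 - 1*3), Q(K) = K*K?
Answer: -48663/1666 ≈ -29.209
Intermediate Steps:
Q(K) = K²
x = -17 (x = 3 - (0 - 4)*(-2 - 1*3) = 3 - (-4)*(-2 - 3) = 3 - (-4)*(-5) = 3 - 1*20 = 3 - 20 = -17)
-214/Q(14) + 478/x = -214/(14²) + 478/(-17) = -214/196 + 478*(-1/17) = -214*1/196 - 478/17 = -107/98 - 478/17 = -48663/1666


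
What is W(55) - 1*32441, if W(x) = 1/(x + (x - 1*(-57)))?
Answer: -5417646/167 ≈ -32441.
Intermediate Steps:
W(x) = 1/(57 + 2*x) (W(x) = 1/(x + (x + 57)) = 1/(x + (57 + x)) = 1/(57 + 2*x))
W(55) - 1*32441 = 1/(57 + 2*55) - 1*32441 = 1/(57 + 110) - 32441 = 1/167 - 32441 = -5417646/167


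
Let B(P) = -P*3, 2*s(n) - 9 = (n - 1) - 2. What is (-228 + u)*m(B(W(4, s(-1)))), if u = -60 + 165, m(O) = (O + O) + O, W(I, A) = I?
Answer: 4428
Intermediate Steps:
s(n) = 3 + n/2 (s(n) = 9/2 + ((n - 1) - 2)/2 = 9/2 + ((-1 + n) - 2)/2 = 9/2 + (-3 + n)/2 = 9/2 + (-3/2 + n/2) = 3 + n/2)
B(P) = -3*P
m(O) = 3*O (m(O) = 2*O + O = 3*O)
u = 105
(-228 + u)*m(B(W(4, s(-1)))) = (-228 + 105)*(3*(-3*4)) = -369*(-12) = -123*(-36) = 4428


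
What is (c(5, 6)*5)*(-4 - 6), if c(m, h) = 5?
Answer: -250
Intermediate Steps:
(c(5, 6)*5)*(-4 - 6) = (5*5)*(-4 - 6) = 25*(-10) = -250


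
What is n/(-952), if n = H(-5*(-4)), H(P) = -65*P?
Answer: 325/238 ≈ 1.3655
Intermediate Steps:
n = -1300 (n = -(-325)*(-4) = -65*20 = -1300)
n/(-952) = -1300/(-952) = -1300*(-1/952) = 325/238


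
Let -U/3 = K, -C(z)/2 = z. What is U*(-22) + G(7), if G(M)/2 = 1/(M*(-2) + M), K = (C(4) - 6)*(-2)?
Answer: 12934/7 ≈ 1847.7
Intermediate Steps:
C(z) = -2*z
K = 28 (K = (-2*4 - 6)*(-2) = (-8 - 6)*(-2) = -14*(-2) = 28)
G(M) = -2/M (G(M) = 2/(M*(-2) + M) = 2/(-2*M + M) = 2/((-M)) = 2*(-1/M) = -2/M)
U = -84 (U = -3*28 = -84)
U*(-22) + G(7) = -84*(-22) - 2/7 = 1848 - 2*1/7 = 1848 - 2/7 = 12934/7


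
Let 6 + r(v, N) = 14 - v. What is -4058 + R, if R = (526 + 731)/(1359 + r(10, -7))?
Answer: -5505449/1357 ≈ -4057.1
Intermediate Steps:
r(v, N) = 8 - v (r(v, N) = -6 + (14 - v) = 8 - v)
R = 1257/1357 (R = (526 + 731)/(1359 + (8 - 1*10)) = 1257/(1359 + (8 - 10)) = 1257/(1359 - 2) = 1257/1357 ≈ 0.92631)
-4058 + R = -4058 + 1257/1357 = -5505449/1357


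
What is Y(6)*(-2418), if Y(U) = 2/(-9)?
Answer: 1612/3 ≈ 537.33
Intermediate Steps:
Y(U) = -2/9 (Y(U) = 2*(-⅑) = -2/9)
Y(6)*(-2418) = -2/9*(-2418) = 1612/3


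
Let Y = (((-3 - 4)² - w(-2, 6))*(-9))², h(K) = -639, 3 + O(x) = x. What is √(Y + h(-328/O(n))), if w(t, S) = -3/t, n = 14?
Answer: 3*√80941/2 ≈ 426.75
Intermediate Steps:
O(x) = -3 + x
Y = 731025/4 (Y = (((-3 - 4)² - (-3)/(-2))*(-9))² = (((-7)² - (-3)*(-1)/2)*(-9))² = ((49 - 1*3/2)*(-9))² = ((49 - 3/2)*(-9))² = ((95/2)*(-9))² = (-855/2)² = 731025/4 ≈ 1.8276e+5)
√(Y + h(-328/O(n))) = √(731025/4 - 639) = √(728469/4) = 3*√80941/2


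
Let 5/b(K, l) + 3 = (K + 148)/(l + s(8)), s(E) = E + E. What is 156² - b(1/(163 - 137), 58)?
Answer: 46807748/1923 ≈ 24341.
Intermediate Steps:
s(E) = 2*E
b(K, l) = 5/(-3 + (148 + K)/(16 + l)) (b(K, l) = 5/(-3 + (K + 148)/(l + 2*8)) = 5/(-3 + (148 + K)/(l + 16)) = 5/(-3 + (148 + K)/(16 + l)))
156² - b(1/(163 - 137), 58) = 156² - 5*(16 + 58)/(100 + 1/(163 - 137) - 3*58) = 24336 - 5*74/(100 + 1/26 - 174) = 24336 - 5*74/(-1923/26) = 24336 - 5*(-26)*74/1923 = 24336 - 1*(-9620/1923) = 24336 + 9620/1923 = 46807748/1923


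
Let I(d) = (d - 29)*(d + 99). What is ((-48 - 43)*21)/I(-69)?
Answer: 13/20 ≈ 0.65000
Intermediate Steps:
I(d) = (-29 + d)*(99 + d)
((-48 - 43)*21)/I(-69) = ((-48 - 43)*21)/(-2871 + (-69)**2 + 70*(-69)) = (-91*21)/(-2871 + 4761 - 4830) = -1911/(-2940) = -1911*(-1/2940) = 13/20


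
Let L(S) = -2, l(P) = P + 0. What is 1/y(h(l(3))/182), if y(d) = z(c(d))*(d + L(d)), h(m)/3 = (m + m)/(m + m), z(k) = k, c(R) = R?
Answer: -33124/1083 ≈ -30.585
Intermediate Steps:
l(P) = P
h(m) = 3 (h(m) = 3*((m + m)/(m + m)) = 3*((2*m)/((2*m))) = 3*((2*m)*(1/(2*m))) = 3*1 = 3)
y(d) = d*(-2 + d) (y(d) = d*(d - 2) = d*(-2 + d))
1/y(h(l(3))/182) = 1/((3/182)*(-2 + 3/182)) = 1/((3*(1/182))*(-2 + 3*(1/182))) = 1/(3*(-2 + 3/182)/182) = 1/((3/182)*(-361/182)) = 1/(-1083/33124) = -33124/1083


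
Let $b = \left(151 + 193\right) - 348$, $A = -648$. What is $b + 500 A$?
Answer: $-324004$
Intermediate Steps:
$b = -4$ ($b = 344 - 348 = -4$)
$b + 500 A = -4 + 500 \left(-648\right) = -4 - 324000 = -324004$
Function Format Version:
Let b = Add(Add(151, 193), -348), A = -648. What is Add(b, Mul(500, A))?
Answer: -324004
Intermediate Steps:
b = -4 (b = Add(344, -348) = -4)
Add(b, Mul(500, A)) = Add(-4, Mul(500, -648)) = Add(-4, -324000) = -324004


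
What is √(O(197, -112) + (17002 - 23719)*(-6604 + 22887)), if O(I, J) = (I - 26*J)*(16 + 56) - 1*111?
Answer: 3*I*√12127686 ≈ 10447.0*I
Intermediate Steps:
O(I, J) = -111 - 1872*J + 72*I (O(I, J) = (I - 26*J)*72 - 111 = (-1872*J + 72*I) - 111 = -111 - 1872*J + 72*I)
√(O(197, -112) + (17002 - 23719)*(-6604 + 22887)) = √((-111 - 1872*(-112) + 72*197) + (17002 - 23719)*(-6604 + 22887)) = √((-111 + 209664 + 14184) - 6717*16283) = √(223737 - 109372911) = √(-109149174) = 3*I*√12127686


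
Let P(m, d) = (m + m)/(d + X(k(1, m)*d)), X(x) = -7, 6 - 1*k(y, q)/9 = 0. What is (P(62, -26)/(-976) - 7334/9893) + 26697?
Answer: 2126582519207/79658436 ≈ 26696.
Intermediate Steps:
k(y, q) = 54 (k(y, q) = 54 - 9*0 = 54 + 0 = 54)
P(m, d) = 2*m/(-7 + d) (P(m, d) = (m + m)/(d - 7) = (2*m)/(-7 + d) = 2*m/(-7 + d))
(P(62, -26)/(-976) - 7334/9893) + 26697 = ((2*62/(-7 - 26))/(-976) - 7334/9893) + 26697 = ((2*62/(-33))*(-1/976) - 7334*1/9893) + 26697 = ((2*62*(-1/33))*(-1/976) - 7334/9893) + 26697 = (-124/33*(-1/976) - 7334/9893) + 26697 = (31/8052 - 7334/9893) + 26697 = -58746685/79658436 + 26697 = 2126582519207/79658436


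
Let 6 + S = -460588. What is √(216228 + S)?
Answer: I*√244366 ≈ 494.33*I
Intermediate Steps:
S = -460594 (S = -6 - 460588 = -460594)
√(216228 + S) = √(216228 - 460594) = √(-244366) = I*√244366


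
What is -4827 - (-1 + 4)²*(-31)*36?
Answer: 5217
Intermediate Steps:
-4827 - (-1 + 4)²*(-31)*36 = -4827 - 3²*(-31)*36 = -4827 - 9*(-31)*36 = -4827 - (-279)*36 = -4827 - 1*(-10044) = -4827 + 10044 = 5217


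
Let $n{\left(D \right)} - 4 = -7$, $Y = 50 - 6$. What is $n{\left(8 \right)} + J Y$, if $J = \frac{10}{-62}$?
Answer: $- \frac{313}{31} \approx -10.097$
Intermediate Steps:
$Y = 44$ ($Y = 50 - 6 = 44$)
$n{\left(D \right)} = -3$ ($n{\left(D \right)} = 4 - 7 = -3$)
$J = - \frac{5}{31}$ ($J = 10 \left(- \frac{1}{62}\right) = - \frac{5}{31} \approx -0.16129$)
$n{\left(8 \right)} + J Y = -3 - \frac{220}{31} = - \frac{313}{31}$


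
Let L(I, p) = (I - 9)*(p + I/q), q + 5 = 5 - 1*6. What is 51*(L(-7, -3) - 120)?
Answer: -4624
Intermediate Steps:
q = -6 (q = -5 + (5 - 1*6) = -5 + (5 - 6) = -5 - 1 = -6)
L(I, p) = (-9 + I)*(p - I/6) (L(I, p) = (I - 9)*(p + I/(-6)) = (-9 + I)*(p + I*(-1/6)) = (-9 + I)*(p - I/6))
51*(L(-7, -3) - 120) = 51*((-1/6*(-7)**2 + (3/2)*(-7) - 3*(-9 - 7)) - 120) = 51*((-1/6*49 - 21/2 - 3*(-16)) - 120) = 51*((-49/6 - 21/2 + 48) - 120) = 51*(88/3 - 120) = 51*(-272/3) = -4624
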